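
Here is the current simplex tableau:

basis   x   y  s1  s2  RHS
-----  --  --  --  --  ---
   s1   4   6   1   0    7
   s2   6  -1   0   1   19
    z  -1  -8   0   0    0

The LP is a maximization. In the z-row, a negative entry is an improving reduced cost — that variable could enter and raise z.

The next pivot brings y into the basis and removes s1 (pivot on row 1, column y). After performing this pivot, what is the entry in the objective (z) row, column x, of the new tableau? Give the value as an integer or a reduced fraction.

13/3

Pivot element is row 1, column y: 6.
Normalize row 1: new (row 1, x) = 4/6 = 2/3.
z-row ← z-row − (-8)·(new row 1): -1 − (-8)·(2/3) = 13/3.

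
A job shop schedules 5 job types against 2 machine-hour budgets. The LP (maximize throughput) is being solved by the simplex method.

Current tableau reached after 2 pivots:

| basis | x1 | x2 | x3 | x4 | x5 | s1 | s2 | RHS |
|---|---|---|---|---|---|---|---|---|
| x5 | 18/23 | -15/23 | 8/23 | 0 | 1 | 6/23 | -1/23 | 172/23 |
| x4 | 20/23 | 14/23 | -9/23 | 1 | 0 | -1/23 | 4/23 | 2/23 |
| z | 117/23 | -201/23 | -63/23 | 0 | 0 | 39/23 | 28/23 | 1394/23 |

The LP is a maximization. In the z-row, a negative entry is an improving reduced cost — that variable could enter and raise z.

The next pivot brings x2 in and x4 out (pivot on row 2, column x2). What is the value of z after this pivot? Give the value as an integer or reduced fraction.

433/7

Minimum ratio for x2: (2/23)/(14/23) = 1/7.
z changes by −(z-row coeff of x2)·ratio = −(-201/23)·(1/7) = 201/161.
New z = 1394/23 + (201/161) = 433/7.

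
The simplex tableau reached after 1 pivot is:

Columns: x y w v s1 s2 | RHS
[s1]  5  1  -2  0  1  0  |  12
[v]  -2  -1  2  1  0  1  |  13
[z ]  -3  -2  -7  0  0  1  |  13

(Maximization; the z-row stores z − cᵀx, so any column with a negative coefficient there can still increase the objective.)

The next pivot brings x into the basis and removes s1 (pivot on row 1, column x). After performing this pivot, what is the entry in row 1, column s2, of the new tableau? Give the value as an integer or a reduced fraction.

Pivot element is row 1, column x: 5.
Normalize row 1: new (row 1, s2) = 0/5 = 0.
Row 1 is the pivot row, so the entry is 0.

0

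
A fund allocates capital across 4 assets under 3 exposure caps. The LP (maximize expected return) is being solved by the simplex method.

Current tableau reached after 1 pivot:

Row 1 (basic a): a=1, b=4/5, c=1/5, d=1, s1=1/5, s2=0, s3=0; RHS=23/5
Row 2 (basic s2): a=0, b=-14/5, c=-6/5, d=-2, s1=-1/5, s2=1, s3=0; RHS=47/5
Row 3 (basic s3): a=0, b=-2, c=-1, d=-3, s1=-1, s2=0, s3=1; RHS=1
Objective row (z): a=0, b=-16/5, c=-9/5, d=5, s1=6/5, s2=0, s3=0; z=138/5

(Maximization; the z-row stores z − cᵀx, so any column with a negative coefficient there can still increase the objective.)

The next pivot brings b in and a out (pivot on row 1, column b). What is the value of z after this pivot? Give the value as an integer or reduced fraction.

Minimum ratio for b: (23/5)/(4/5) = 23/4.
z changes by −(z-row coeff of b)·ratio = −(-16/5)·(23/4) = 92/5.
New z = 138/5 + (92/5) = 46.

46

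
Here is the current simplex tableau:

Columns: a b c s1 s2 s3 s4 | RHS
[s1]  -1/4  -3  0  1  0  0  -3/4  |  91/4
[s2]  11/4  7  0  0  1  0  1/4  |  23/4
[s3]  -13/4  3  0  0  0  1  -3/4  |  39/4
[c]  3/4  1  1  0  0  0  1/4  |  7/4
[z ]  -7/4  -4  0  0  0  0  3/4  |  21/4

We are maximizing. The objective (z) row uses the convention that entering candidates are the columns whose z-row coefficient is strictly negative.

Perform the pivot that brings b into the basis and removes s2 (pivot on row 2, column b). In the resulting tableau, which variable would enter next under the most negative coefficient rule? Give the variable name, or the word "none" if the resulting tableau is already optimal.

Pivot element 7. New z-row = old z-row − (-4)·(row 2/7).
Updated z-row coefficients: a: -5/28, b: 0, c: 0, s1: 0, s2: 4/7, s3: 0, s4: 25/28.
The most negative is -5/28 in column a, so a would enter next.

a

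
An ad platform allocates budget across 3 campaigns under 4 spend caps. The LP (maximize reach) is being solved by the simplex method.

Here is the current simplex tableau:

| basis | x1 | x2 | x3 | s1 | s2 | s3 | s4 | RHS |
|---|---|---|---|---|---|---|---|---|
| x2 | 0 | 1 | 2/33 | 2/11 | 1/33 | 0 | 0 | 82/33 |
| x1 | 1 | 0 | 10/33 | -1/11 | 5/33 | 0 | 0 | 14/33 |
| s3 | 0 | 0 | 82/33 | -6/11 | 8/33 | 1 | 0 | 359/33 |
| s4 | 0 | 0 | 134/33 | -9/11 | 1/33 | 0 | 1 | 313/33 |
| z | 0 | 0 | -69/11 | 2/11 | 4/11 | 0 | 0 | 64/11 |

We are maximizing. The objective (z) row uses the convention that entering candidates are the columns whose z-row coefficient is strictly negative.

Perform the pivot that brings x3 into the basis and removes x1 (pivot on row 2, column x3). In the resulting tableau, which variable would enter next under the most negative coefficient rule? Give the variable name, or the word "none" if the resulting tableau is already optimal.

s1

Pivot element 10/33. New z-row = old z-row − (-69/11)·(row 2/(10/33)).
Updated z-row coefficients: x1: 207/10, x2: 0, x3: 0, s1: -17/10, s2: 7/2, s3: 0, s4: 0.
The most negative is -17/10 in column s1, so s1 would enter next.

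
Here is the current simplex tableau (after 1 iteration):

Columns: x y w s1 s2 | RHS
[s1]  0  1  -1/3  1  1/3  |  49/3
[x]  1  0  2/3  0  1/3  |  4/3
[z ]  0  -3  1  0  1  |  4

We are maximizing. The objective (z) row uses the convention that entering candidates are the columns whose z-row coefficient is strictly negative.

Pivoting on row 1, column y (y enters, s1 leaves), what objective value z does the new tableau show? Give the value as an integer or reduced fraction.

53

Minimum ratio for y: (49/3)/1 = 49/3.
z changes by −(z-row coeff of y)·ratio = −(-3)·(49/3) = 49.
New z = 4 + 49 = 53.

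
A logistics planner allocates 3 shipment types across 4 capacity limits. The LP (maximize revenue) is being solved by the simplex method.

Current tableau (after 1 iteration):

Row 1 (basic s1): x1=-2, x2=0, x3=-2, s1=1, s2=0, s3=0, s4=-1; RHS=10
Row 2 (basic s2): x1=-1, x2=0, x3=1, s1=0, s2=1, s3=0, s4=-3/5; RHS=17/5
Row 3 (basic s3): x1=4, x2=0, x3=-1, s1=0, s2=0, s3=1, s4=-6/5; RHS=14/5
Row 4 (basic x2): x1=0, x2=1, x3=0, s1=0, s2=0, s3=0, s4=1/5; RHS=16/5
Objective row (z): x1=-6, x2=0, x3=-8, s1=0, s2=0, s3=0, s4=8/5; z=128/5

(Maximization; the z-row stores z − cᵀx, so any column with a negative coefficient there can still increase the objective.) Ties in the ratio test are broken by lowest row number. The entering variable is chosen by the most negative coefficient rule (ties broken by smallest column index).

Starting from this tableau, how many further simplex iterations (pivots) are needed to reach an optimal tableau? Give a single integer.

3

pivot: x3 in, s2 out → z = 264/5
pivot: x1 in, s3 out → z = 1226/15
pivot: s4 in, x2 out → z = 802/3
No improving column remains; optimal.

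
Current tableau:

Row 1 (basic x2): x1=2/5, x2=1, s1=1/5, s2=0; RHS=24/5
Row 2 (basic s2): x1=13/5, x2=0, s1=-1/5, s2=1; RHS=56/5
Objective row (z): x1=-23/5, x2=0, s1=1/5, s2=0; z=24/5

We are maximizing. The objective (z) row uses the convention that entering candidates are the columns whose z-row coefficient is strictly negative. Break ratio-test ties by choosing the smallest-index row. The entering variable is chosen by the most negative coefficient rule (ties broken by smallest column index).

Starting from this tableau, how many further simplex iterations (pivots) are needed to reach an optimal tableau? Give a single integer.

2

pivot: x1 in, s2 out → z = 320/13
pivot: s1 in, x2 out → z = 80/3
No improving column remains; optimal.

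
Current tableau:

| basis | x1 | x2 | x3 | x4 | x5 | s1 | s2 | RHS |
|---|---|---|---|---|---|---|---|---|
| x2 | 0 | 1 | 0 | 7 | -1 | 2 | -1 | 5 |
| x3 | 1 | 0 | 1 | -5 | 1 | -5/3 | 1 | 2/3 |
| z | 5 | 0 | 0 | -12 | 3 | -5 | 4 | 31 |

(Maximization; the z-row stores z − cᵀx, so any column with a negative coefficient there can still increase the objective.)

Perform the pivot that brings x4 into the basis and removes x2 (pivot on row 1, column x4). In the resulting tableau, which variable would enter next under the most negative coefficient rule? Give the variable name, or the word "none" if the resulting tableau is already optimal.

s1

Pivot element 7. New z-row = old z-row − (-12)·(row 1/7).
Updated z-row coefficients: x1: 5, x2: 12/7, x3: 0, x4: 0, x5: 9/7, s1: -11/7, s2: 16/7.
The most negative is -11/7 in column s1, so s1 would enter next.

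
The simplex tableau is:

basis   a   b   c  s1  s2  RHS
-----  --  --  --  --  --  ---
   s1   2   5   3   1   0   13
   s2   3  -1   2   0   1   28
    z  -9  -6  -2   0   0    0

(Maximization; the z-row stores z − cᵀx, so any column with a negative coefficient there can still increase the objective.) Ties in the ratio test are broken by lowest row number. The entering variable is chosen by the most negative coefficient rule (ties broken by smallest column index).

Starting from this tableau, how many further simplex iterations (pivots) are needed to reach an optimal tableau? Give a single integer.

1

pivot: a in, s1 out → z = 117/2
No improving column remains; optimal.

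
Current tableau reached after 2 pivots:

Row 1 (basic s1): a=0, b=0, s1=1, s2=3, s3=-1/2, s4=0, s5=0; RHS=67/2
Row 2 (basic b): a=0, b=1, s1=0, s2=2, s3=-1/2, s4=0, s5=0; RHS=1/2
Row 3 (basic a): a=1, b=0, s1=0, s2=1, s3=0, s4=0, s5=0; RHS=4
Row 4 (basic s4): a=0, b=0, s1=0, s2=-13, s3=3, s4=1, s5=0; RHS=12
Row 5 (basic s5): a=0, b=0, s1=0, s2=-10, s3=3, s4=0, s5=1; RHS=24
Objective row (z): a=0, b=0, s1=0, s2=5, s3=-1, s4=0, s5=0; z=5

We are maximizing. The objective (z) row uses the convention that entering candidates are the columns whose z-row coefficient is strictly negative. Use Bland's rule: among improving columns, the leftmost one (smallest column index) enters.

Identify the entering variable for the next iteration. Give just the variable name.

Objective-row coefficients: a: 0, b: 0, s1: 0, s2: 5, s3: -1, s4: 0, s5: 0.
Improving columns: s3. Bland's rule picks the smallest column index → s3.

s3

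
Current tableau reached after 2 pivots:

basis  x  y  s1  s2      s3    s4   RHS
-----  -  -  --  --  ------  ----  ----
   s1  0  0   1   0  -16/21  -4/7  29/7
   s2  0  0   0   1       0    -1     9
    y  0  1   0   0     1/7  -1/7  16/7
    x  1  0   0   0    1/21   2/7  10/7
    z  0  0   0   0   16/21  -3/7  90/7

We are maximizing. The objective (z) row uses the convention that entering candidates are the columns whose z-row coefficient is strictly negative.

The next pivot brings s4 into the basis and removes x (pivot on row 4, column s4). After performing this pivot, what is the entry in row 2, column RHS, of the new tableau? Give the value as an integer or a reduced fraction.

Pivot element is row 4, column s4: 2/7.
Normalize row 4: new (row 4, RHS) = (10/7)/(2/7) = 5.
row 2 ← row 2 − (-1)·(new row 4): 9 − (-1)·5 = 14.

14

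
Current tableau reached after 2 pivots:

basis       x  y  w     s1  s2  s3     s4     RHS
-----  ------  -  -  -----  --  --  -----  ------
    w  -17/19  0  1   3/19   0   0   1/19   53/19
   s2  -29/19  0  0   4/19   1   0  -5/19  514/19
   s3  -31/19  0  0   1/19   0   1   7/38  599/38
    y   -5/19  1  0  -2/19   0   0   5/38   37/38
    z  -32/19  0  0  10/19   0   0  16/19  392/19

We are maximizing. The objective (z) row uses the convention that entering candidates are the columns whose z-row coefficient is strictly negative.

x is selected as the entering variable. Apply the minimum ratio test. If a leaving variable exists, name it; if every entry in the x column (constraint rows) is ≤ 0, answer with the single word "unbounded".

x-column entries: row 1: -17/19, row 2: -29/19, row 3: -31/19, row 4: -5/19. All ≤ 0, so x can increase without bound; the LP is unbounded in this direction.

unbounded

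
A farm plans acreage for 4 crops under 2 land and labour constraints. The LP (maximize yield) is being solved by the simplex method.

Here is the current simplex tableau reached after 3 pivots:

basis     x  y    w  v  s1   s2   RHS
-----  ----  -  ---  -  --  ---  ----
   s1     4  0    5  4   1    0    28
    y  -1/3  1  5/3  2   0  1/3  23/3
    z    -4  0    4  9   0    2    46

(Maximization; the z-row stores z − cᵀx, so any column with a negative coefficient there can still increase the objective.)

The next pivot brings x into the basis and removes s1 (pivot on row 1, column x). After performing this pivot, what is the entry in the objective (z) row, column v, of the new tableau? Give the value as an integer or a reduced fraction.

13

Pivot element is row 1, column x: 4.
Normalize row 1: new (row 1, v) = 4/4 = 1.
z-row ← z-row − (-4)·(new row 1): 9 − (-4)·1 = 13.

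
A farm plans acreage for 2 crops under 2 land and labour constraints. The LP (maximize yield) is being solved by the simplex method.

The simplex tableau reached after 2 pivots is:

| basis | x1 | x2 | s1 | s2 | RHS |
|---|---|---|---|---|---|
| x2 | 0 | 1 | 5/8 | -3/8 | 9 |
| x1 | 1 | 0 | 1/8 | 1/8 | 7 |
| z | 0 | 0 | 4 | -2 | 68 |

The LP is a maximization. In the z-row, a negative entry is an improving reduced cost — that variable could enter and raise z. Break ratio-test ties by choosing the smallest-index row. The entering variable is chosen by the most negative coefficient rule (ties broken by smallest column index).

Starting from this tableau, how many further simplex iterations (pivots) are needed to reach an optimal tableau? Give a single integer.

1

pivot: s2 in, x1 out → z = 180
No improving column remains; optimal.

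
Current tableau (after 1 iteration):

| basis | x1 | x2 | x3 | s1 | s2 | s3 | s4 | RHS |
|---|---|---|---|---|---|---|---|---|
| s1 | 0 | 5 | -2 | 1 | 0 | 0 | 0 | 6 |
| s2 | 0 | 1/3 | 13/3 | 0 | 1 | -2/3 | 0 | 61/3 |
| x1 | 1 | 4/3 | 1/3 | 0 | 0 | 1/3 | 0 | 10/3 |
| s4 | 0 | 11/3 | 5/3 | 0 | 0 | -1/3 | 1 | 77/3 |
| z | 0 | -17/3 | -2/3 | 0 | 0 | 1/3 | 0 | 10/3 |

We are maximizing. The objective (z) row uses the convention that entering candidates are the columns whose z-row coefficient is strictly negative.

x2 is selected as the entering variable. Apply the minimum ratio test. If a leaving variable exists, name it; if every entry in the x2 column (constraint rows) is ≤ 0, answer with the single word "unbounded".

Ratios: row 1 (s1): 6/5 = 6/5; row 2 (s2): (61/3)/(1/3) = 61; row 3 (x1): (10/3)/(4/3) = 5/2; row 4 (s4): (77/3)/(11/3) = 7.
Minimum ratio is in the s1 row, so s1 leaves.

s1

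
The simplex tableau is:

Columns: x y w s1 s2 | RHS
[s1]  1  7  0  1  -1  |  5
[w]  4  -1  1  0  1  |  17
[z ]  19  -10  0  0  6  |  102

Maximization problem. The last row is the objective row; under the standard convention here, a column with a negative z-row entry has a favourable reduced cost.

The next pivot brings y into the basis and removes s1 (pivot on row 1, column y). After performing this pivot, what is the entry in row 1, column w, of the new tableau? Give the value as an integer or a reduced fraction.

Pivot element is row 1, column y: 7.
Normalize row 1: new (row 1, w) = 0/7 = 0.
Row 1 is the pivot row, so the entry is 0.

0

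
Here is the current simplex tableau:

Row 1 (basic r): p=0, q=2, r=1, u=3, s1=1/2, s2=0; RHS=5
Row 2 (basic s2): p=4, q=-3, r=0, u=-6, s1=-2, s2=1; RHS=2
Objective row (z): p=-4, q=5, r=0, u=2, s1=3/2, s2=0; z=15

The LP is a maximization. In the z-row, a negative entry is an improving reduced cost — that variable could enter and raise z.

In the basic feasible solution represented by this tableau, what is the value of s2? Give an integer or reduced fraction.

2

s2 is basic (row 2); its value is the RHS of that row: 2.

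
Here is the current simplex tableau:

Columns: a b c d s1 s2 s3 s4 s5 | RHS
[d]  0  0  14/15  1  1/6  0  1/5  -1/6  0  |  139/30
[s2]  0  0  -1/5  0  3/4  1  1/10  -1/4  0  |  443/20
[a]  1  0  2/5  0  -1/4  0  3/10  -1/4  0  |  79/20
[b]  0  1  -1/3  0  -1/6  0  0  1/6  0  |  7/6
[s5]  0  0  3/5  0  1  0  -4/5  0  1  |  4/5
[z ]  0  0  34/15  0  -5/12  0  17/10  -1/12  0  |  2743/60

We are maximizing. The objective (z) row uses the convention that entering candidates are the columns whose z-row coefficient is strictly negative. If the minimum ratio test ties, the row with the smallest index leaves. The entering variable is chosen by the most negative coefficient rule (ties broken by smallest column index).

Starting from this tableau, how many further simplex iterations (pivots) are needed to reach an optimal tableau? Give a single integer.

pivot: s1 in, s5 out → z = 921/20
pivot: s4 in, b out → z = 467/10
No improving column remains; optimal.

2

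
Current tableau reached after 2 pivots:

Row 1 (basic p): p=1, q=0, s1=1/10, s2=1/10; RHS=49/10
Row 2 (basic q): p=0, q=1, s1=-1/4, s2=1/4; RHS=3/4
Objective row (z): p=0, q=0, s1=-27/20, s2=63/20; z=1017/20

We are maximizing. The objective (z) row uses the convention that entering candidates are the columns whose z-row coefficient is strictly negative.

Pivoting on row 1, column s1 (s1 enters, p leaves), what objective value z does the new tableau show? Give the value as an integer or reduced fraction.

Minimum ratio for s1: (49/10)/(1/10) = 49.
z changes by −(z-row coeff of s1)·ratio = −(-27/20)·49 = 1323/20.
New z = 1017/20 + (1323/20) = 117.

117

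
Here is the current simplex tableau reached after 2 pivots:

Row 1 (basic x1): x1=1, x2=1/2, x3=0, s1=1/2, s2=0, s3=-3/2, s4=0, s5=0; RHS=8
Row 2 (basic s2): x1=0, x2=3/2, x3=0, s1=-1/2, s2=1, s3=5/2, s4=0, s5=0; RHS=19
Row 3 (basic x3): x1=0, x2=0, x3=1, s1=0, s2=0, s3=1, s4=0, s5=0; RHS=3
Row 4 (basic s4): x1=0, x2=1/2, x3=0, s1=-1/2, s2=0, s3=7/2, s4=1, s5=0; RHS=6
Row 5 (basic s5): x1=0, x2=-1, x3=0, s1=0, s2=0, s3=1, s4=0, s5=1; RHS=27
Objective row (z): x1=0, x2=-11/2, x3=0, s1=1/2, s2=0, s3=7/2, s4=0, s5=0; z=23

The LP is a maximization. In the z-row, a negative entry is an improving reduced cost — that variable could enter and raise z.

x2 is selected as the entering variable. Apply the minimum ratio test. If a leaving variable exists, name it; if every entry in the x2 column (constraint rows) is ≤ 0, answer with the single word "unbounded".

Ratios: row 1 (x1): 8/(1/2) = 16; row 2 (s2): 19/(3/2) = 38/3; row 3 (x3): entry 0 ≤ 0, skip; row 4 (s4): 6/(1/2) = 12; row 5 (s5): entry -1 ≤ 0, skip.
Minimum ratio is in the s4 row, so s4 leaves.

s4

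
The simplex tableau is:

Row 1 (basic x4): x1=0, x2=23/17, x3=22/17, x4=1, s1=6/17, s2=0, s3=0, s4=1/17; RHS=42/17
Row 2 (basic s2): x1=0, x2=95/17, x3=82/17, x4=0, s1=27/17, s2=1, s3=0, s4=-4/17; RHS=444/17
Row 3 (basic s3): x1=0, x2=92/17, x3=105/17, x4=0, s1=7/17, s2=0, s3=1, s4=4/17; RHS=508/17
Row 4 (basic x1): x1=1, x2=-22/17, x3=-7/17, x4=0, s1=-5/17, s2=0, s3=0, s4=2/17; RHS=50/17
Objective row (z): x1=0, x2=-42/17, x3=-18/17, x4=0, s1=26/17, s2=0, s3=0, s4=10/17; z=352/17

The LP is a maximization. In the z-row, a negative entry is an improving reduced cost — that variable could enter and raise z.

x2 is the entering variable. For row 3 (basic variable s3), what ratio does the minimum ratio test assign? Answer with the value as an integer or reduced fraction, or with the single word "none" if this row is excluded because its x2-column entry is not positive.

Ratio = RHS / (x2 entry) = (508/17) / (92/17) = 127/23.

127/23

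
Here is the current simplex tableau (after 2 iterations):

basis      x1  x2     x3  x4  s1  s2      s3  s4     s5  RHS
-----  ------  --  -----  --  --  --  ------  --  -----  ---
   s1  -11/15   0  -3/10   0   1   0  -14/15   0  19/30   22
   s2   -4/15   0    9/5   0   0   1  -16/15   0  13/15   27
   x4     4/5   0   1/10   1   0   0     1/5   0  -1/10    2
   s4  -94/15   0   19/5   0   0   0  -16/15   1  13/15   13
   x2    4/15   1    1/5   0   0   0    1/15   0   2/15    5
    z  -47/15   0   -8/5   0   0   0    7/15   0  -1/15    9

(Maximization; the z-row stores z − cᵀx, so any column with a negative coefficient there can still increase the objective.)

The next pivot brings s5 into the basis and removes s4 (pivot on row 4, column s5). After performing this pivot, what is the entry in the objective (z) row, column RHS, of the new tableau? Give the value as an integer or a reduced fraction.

10

Pivot element is row 4, column s5: 13/15.
Normalize row 4: new (row 4, RHS) = 13/(13/15) = 15.
z-row ← z-row − (-1/15)·(new row 4): 9 − (-1/15)·15 = 10.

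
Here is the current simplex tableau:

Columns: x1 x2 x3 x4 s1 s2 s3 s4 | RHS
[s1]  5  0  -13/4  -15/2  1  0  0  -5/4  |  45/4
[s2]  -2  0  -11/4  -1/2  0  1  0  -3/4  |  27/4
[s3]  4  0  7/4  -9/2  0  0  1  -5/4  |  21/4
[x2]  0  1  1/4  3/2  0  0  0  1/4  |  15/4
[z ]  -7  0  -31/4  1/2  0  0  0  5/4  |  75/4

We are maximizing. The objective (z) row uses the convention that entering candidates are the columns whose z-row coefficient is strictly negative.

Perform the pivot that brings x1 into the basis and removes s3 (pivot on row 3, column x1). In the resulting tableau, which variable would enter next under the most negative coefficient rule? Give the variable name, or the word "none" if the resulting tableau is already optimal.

x4

Pivot element 4. New z-row = old z-row − (-7)·(row 3/4).
Updated z-row coefficients: x1: 0, x2: 0, x3: -75/16, x4: -59/8, s1: 0, s2: 0, s3: 7/4, s4: -15/16.
The most negative is -59/8 in column x4, so x4 would enter next.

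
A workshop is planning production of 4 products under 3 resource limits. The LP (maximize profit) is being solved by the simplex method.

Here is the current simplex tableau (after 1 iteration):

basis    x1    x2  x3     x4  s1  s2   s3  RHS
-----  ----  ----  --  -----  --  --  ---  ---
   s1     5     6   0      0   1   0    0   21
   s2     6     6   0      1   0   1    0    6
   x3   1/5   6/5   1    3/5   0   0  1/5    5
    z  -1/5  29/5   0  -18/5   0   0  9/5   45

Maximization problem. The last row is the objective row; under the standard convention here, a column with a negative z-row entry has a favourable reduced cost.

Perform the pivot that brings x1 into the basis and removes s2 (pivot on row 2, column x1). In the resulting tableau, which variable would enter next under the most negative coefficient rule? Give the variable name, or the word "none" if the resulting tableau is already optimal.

x4

Pivot element 6. New z-row = old z-row − (-1/5)·(row 2/6).
Updated z-row coefficients: x1: 0, x2: 6, x3: 0, x4: -107/30, s1: 0, s2: 1/30, s3: 9/5.
The most negative is -107/30 in column x4, so x4 would enter next.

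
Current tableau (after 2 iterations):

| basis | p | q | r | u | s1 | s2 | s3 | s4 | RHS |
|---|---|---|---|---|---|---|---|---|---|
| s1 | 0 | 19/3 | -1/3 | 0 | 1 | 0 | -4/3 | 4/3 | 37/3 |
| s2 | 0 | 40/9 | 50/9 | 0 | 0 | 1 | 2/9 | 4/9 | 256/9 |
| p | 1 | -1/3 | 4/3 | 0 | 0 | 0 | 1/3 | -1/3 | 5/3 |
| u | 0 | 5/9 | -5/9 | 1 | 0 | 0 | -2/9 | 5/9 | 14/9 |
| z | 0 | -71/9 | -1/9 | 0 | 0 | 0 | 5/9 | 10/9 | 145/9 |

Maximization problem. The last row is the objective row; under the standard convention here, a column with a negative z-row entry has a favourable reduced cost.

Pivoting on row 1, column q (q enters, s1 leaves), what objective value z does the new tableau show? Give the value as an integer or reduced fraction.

Minimum ratio for q: (37/3)/(19/3) = 37/19.
z changes by −(z-row coeff of q)·ratio = −(-71/9)·(37/19) = 2627/171.
New z = 145/9 + (2627/171) = 598/19.

598/19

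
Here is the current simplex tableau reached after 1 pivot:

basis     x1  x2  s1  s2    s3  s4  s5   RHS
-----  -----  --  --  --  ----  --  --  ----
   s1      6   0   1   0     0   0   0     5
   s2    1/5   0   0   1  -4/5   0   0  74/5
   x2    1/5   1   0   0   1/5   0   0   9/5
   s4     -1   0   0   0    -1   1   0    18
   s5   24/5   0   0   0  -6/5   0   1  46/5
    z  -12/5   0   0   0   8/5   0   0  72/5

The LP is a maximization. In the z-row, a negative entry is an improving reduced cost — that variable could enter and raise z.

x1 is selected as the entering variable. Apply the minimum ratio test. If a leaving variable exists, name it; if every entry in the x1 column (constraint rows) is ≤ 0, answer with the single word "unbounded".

s1

Ratios: row 1 (s1): 5/6 = 5/6; row 2 (s2): (74/5)/(1/5) = 74; row 3 (x2): (9/5)/(1/5) = 9; row 4 (s4): entry -1 ≤ 0, skip; row 5 (s5): (46/5)/(24/5) = 23/12.
Minimum ratio is in the s1 row, so s1 leaves.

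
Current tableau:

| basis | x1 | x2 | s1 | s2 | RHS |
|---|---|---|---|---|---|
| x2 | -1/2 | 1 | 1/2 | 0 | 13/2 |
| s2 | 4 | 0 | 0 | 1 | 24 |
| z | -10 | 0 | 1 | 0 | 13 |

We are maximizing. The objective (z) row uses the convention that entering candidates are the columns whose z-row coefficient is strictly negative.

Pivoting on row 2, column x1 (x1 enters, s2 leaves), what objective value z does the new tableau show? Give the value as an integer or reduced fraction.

Minimum ratio for x1: 24/4 = 6.
z changes by −(z-row coeff of x1)·ratio = −(-10)·6 = 60.
New z = 13 + 60 = 73.

73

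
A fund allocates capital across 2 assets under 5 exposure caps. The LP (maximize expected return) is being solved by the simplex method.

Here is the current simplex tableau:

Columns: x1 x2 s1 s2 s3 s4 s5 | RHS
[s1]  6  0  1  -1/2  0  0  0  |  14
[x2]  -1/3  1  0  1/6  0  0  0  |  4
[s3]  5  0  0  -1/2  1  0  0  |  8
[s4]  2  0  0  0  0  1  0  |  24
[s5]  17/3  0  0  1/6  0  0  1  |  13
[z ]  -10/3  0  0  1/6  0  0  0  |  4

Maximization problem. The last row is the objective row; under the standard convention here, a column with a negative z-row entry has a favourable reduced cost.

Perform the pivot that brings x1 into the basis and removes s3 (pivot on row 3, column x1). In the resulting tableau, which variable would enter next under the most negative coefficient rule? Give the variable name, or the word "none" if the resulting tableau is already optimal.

s2

Pivot element 5. New z-row = old z-row − (-10/3)·(row 3/5).
Updated z-row coefficients: x1: 0, x2: 0, s1: 0, s2: -1/6, s3: 2/3, s4: 0, s5: 0.
The most negative is -1/6 in column s2, so s2 would enter next.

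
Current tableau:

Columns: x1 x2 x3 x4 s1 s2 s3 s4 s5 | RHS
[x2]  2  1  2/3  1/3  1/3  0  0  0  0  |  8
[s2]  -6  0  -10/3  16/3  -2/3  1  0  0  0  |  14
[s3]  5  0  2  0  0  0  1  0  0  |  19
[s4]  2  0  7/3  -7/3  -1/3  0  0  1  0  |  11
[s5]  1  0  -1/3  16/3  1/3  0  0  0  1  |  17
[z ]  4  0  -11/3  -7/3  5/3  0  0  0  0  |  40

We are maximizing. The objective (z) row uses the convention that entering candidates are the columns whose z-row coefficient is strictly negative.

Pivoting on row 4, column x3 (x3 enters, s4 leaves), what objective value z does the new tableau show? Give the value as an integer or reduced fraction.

401/7

Minimum ratio for x3: 11/(7/3) = 33/7.
z changes by −(z-row coeff of x3)·ratio = −(-11/3)·(33/7) = 121/7.
New z = 40 + (121/7) = 401/7.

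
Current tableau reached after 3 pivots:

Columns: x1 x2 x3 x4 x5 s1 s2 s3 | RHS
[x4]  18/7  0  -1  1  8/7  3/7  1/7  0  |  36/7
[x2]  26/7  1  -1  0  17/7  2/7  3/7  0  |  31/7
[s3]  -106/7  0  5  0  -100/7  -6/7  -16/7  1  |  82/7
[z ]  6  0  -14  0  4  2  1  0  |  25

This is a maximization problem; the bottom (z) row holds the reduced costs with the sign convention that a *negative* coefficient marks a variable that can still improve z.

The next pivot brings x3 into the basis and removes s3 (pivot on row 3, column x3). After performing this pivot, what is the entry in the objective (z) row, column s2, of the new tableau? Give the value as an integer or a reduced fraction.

Pivot element is row 3, column x3: 5.
Normalize row 3: new (row 3, s2) = (-16/7)/5 = -16/35.
z-row ← z-row − (-14)·(new row 3): 1 − (-14)·(-16/35) = -27/5.

-27/5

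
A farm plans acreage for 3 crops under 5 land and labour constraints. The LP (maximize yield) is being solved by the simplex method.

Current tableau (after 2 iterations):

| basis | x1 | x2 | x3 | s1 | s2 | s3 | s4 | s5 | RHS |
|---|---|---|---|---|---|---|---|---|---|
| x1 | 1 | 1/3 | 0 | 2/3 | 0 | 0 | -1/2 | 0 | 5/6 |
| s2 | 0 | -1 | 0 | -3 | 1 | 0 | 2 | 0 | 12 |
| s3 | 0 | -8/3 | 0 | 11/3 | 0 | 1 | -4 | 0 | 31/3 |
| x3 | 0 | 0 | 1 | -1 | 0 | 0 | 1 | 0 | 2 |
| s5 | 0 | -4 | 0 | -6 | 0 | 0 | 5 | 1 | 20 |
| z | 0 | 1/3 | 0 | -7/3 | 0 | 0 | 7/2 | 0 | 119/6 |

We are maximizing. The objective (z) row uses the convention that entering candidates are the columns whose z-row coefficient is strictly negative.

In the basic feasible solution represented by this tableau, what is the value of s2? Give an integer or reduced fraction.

12

s2 is basic (row 2); its value is the RHS of that row: 12.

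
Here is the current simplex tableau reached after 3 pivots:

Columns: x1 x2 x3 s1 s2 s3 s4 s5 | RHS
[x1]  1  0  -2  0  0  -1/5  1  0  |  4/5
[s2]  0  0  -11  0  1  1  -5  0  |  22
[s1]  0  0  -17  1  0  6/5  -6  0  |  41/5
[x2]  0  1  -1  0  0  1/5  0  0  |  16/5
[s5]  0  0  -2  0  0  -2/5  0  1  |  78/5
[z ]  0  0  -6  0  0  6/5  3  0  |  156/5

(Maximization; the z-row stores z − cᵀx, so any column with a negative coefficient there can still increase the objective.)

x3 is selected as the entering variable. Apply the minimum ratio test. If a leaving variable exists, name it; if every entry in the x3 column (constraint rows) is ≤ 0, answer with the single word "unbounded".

x3-column entries: row 1: -2, row 2: -11, row 3: -17, row 4: -1, row 5: -2. All ≤ 0, so x3 can increase without bound; the LP is unbounded in this direction.

unbounded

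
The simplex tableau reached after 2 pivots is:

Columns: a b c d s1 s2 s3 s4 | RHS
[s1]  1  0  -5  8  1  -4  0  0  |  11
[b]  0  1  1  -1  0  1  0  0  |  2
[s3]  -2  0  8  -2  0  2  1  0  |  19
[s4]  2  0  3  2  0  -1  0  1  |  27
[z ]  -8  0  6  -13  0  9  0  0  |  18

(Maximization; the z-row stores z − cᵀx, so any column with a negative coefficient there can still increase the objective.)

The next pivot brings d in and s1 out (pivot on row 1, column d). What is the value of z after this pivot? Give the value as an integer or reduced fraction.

287/8

Minimum ratio for d: 11/8 = 11/8.
z changes by −(z-row coeff of d)·ratio = −(-13)·(11/8) = 143/8.
New z = 18 + (143/8) = 287/8.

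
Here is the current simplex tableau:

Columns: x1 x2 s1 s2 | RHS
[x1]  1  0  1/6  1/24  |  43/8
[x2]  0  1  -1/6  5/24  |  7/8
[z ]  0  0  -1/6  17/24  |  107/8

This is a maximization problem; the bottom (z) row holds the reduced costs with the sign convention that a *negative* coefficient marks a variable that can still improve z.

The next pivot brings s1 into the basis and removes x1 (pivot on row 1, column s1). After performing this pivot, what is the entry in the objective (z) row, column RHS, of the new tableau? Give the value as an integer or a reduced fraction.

Pivot element is row 1, column s1: 1/6.
Normalize row 1: new (row 1, RHS) = (43/8)/(1/6) = 129/4.
z-row ← z-row − (-1/6)·(new row 1): 107/8 − (-1/6)·(129/4) = 75/4.

75/4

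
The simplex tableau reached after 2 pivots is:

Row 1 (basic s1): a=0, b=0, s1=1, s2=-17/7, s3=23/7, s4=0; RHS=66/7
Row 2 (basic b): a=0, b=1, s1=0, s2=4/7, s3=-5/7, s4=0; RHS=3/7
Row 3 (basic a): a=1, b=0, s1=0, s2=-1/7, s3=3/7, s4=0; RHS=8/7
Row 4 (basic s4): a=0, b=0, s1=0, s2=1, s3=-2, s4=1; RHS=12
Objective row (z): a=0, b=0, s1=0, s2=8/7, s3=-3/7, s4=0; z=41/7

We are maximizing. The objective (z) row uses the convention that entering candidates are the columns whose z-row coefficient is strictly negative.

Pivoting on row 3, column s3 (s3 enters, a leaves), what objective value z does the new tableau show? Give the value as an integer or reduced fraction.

Minimum ratio for s3: (8/7)/(3/7) = 8/3.
z changes by −(z-row coeff of s3)·ratio = −(-3/7)·(8/3) = 8/7.
New z = 41/7 + (8/7) = 7.

7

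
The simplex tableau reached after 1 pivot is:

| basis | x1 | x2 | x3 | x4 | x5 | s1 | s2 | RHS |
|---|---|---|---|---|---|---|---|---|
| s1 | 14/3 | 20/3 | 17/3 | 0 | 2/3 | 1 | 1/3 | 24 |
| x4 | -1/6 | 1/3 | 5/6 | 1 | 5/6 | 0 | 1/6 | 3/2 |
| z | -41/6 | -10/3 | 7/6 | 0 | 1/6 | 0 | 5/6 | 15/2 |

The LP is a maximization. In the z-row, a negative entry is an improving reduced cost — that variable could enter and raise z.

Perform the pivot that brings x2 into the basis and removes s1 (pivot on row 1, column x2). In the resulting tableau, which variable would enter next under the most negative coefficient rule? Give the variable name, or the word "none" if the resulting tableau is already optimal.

Pivot element 20/3. New z-row = old z-row − (-10/3)·(row 1/(20/3)).
Updated z-row coefficients: x1: -9/2, x2: 0, x3: 4, x4: 0, x5: 1/2, s1: 1/2, s2: 1.
The most negative is -9/2 in column x1, so x1 would enter next.

x1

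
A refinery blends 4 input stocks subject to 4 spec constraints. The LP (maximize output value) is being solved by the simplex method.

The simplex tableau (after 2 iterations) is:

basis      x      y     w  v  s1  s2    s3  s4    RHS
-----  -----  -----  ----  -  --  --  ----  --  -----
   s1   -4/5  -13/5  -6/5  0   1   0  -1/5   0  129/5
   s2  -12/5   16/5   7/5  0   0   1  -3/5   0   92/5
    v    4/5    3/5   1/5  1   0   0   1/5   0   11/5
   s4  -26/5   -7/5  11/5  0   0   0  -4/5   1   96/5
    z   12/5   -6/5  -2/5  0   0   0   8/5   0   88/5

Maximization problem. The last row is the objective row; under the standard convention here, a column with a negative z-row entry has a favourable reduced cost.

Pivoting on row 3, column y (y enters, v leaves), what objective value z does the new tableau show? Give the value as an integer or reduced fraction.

22

Minimum ratio for y: (11/5)/(3/5) = 11/3.
z changes by −(z-row coeff of y)·ratio = −(-6/5)·(11/3) = 22/5.
New z = 88/5 + (22/5) = 22.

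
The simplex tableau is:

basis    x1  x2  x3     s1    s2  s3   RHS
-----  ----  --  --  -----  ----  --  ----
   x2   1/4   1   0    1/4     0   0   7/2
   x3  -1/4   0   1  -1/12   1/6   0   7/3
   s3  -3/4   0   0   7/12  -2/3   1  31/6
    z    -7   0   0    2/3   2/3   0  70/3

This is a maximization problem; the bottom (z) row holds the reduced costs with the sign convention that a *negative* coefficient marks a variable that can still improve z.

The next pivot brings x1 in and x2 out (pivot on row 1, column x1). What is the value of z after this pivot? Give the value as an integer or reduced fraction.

364/3

Minimum ratio for x1: (7/2)/(1/4) = 14.
z changes by −(z-row coeff of x1)·ratio = −(-7)·14 = 98.
New z = 70/3 + 98 = 364/3.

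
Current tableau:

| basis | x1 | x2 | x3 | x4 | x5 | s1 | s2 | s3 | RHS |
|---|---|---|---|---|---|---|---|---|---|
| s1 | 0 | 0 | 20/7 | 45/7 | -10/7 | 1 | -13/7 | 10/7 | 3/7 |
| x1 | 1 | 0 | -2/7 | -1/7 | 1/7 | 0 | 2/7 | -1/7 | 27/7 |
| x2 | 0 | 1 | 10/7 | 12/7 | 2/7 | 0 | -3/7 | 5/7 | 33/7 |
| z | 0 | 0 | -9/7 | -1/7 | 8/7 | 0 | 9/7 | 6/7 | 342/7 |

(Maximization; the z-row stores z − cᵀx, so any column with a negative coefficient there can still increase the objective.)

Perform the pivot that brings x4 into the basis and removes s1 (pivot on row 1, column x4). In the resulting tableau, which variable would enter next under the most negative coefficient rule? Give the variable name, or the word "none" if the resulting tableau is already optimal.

x3

Pivot element 45/7. New z-row = old z-row − (-1/7)·(row 1/(45/7)).
Updated z-row coefficients: x1: 0, x2: 0, x3: -11/9, x4: 0, x5: 10/9, s1: 1/45, s2: 56/45, s3: 8/9.
The most negative is -11/9 in column x3, so x3 would enter next.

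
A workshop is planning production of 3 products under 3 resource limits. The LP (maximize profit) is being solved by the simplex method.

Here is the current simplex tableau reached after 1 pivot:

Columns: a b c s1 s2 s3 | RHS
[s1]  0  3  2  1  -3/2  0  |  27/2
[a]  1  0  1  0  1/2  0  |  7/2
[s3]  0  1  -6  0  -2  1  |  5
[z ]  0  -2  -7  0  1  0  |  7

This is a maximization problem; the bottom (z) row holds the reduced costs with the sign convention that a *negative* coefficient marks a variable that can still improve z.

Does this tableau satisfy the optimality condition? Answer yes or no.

Column b has objective-row coefficient -2, which is negative; an improving pivot exists, so not yet optimal.

no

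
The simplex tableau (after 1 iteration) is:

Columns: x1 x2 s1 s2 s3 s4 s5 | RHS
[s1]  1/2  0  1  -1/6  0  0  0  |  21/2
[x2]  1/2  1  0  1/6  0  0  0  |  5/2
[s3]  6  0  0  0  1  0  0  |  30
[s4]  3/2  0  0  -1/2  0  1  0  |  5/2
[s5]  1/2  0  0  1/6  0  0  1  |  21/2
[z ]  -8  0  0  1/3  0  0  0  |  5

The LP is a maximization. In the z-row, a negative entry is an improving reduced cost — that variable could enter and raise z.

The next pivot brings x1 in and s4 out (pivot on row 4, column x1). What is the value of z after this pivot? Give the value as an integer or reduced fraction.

Minimum ratio for x1: (5/2)/(3/2) = 5/3.
z changes by −(z-row coeff of x1)·ratio = −(-8)·(5/3) = 40/3.
New z = 5 + (40/3) = 55/3.

55/3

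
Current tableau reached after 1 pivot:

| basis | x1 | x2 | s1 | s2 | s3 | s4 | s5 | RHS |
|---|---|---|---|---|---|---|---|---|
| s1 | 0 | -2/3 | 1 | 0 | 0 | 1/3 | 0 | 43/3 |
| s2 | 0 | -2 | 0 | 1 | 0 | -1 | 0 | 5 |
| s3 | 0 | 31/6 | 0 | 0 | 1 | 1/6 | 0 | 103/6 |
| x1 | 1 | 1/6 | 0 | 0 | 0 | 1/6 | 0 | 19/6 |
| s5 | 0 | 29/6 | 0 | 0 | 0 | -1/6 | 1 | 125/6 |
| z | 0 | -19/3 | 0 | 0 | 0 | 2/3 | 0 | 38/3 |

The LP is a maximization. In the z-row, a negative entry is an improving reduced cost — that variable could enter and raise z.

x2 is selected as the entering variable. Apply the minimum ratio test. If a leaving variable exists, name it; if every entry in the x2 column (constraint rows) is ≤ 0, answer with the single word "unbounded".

Ratios: row 1 (s1): entry -2/3 ≤ 0, skip; row 2 (s2): entry -2 ≤ 0, skip; row 3 (s3): (103/6)/(31/6) = 103/31; row 4 (x1): (19/6)/(1/6) = 19; row 5 (s5): (125/6)/(29/6) = 125/29.
Minimum ratio is in the s3 row, so s3 leaves.

s3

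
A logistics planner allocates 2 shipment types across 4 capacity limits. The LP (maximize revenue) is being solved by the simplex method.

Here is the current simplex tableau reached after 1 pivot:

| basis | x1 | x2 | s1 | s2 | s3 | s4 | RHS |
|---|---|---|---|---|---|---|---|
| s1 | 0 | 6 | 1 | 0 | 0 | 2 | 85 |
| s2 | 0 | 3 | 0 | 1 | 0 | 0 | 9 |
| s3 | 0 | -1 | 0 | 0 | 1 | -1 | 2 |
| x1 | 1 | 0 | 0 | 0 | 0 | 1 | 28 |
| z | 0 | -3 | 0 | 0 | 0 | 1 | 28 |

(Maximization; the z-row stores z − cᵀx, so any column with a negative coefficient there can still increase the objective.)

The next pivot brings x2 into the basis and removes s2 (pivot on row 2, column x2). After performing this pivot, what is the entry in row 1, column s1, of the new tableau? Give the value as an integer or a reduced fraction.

1

Pivot element is row 2, column x2: 3.
Normalize row 2: new (row 2, s1) = 0/3 = 0.
row 1 ← row 1 − 6·(new row 2): 1 − 6·0 = 1.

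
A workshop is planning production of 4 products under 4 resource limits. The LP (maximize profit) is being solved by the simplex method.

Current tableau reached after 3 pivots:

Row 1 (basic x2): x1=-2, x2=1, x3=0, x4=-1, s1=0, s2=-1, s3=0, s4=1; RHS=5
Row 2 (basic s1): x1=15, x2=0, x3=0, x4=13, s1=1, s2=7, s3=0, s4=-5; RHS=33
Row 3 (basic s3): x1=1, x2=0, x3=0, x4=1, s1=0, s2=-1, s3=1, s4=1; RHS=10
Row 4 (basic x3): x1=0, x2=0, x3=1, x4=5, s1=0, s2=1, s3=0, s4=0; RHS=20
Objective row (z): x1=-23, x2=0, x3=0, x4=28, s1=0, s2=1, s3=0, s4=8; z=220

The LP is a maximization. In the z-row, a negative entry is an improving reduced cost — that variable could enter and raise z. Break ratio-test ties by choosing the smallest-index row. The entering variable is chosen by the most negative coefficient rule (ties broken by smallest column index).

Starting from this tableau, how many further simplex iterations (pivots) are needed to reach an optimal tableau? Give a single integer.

1

pivot: x1 in, s1 out → z = 1353/5
No improving column remains; optimal.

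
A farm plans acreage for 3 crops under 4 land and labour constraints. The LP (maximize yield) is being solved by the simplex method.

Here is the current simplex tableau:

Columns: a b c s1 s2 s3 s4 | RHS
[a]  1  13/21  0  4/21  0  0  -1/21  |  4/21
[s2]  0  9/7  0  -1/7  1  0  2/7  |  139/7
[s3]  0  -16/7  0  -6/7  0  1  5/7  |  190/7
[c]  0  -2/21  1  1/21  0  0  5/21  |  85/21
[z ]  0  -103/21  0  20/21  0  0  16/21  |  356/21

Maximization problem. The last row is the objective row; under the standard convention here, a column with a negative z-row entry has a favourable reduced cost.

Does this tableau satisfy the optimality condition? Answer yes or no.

no

Column b has objective-row coefficient -103/21, which is negative; an improving pivot exists, so not yet optimal.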